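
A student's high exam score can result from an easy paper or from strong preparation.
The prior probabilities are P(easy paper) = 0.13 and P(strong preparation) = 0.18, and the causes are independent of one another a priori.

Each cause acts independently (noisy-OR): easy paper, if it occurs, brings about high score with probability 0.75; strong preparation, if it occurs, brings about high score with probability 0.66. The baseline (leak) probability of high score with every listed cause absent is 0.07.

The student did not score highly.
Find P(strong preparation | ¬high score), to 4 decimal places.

P(strong preparation | ¬high score) ≈ 0.0695

Under noisy-OR, P(high score | causes) = 1 − (1−0.07)·∏(1−qᵢ) over the active causes.
Weight on strong preparation=true, given the evidence: 0.049517 + 0.001850 = 0.051367
Denominator P(¬high score): 0.93·0.87·0.82 + 0.3162·0.87·0.18 + 0.2325·0.13·0.82 + 0.07905·0.13·0.18 = 0.739614
P(strong preparation | ¬high score) = 0.051367/0.739614 ≈ 0.0695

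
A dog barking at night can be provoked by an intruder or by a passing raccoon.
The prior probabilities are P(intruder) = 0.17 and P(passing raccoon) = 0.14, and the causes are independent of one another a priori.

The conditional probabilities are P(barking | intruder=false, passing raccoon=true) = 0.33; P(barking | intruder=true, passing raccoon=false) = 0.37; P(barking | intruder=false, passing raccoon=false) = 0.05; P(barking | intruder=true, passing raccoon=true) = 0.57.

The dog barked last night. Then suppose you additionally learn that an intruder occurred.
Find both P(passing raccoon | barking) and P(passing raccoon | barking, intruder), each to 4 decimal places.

Numerator (weight on configurations with passing raccoon): 0.038346 + 0.013566 = 0.051912
Denominator P(barking): 0.05*0.83*0.86 + 0.33*0.83*0.14 + 0.37*0.17*0.86 + 0.57*0.17*0.14 = 0.141696
P(passing raccoon | barking) = 0.051912/0.141696 ≈ 0.3664

Now also conditioning on intruder=true:
Sum P(barking|·) weighted by the priors over both values of passing raccoon:
  P(barking | intruder) = 0.37×0.86 + 0.57×0.14
        = 0.318200 + 0.079800 = 0.398000
Configurations with passing raccoon contribute 0.079800, so
  P(passing raccoon | barking, intruder) = 0.079800 / 0.398000 ≈ 0.2005

P(passing raccoon | barking) ≈ 0.3664; P(passing raccoon | barking, intruder) ≈ 0.2005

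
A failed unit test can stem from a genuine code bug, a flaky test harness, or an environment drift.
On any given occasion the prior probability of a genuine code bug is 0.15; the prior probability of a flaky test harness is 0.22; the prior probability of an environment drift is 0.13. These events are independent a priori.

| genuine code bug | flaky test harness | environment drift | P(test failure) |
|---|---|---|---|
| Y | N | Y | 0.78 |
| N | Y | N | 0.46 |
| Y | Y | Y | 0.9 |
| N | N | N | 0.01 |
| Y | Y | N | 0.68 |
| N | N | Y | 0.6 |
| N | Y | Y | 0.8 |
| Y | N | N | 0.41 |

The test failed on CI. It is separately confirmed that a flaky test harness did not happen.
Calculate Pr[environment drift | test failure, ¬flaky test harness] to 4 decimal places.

Pr[environment drift | test failure, ¬flaky test harness] ≈ 0.5724

Weight on environment drift=true, given the evidence: 0.066300 + 0.015210 = 0.081510
Denominator P(test failure | ¬flaky test harness): 0.01*0.85*0.87 + 0.6*0.85*0.13 + 0.41*0.15*0.87 + 0.78*0.15*0.13 = 0.142410
P(environment drift | test failure, ¬flaky test harness) = 0.081510/0.142410 ≈ 0.5724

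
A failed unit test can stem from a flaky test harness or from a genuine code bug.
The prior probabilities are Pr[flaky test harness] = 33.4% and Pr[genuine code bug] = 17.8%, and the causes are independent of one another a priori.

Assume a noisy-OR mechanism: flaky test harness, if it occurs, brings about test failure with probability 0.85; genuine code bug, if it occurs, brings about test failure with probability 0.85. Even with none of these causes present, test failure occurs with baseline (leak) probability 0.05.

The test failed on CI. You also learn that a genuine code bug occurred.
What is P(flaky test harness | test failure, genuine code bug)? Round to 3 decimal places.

P(flaky test harness | test failure, genuine code bug) ≈ 0.364

Under noisy-OR, P(test failure | causes) = 1 − (1−0.05)·∏(1−qᵢ) over the active causes.
P(test failure | genuine code bug) = 0.8575*0.666 + 0.978625*0.334 = 0.571095 + 0.326861 = 0.897956
Restricting to configurations with flaky test harness present: 0.978625*0.334 = 0.326861.
So P(flaky test harness | test failure, genuine code bug) = 0.326861/0.897956 ≈ 0.364.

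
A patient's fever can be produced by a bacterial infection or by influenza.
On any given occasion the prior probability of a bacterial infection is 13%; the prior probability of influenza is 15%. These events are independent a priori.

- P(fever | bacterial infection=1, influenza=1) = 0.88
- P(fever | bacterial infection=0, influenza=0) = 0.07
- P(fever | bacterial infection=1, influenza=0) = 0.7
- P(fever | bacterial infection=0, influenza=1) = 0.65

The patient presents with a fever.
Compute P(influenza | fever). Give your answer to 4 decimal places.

Weight on influenza=true, given the evidence: 0.084825 + 0.017160 = 0.101985
Normalizer over all consistent configurations: 0.07×0.87×0.85 + 0.65×0.87×0.15 + 0.7×0.13×0.85 + 0.88×0.13×0.15 = 0.231100
Posterior = 0.101985 / 0.231100 ≈ 0.4413

P(influenza | fever) ≈ 0.4413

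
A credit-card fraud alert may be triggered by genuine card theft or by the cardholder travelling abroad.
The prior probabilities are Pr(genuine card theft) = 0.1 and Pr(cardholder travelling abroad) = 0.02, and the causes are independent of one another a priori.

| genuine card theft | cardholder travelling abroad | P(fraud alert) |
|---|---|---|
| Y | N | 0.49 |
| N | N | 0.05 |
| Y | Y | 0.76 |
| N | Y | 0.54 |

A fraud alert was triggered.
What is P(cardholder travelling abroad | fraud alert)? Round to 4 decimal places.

P(cardholder travelling abroad | fraud alert) ≈ 0.1087

Enumerate the 4 (genuine card theft, cardholder travelling abroad) configurations and weight by the priors:
  P(fraud alert) = 0.05×0.9×0.98 + 0.54×0.9×0.02 + 0.49×0.1×0.98 + 0.76×0.1×0.02
        = 0.044100 + 0.009720 + 0.048020 + 0.001520 = 0.103360
Configurations with cardholder travelling abroad contribute 0.011240, so
  P(cardholder travelling abroad | fraud alert) = 0.011240 / 0.103360 ≈ 0.1087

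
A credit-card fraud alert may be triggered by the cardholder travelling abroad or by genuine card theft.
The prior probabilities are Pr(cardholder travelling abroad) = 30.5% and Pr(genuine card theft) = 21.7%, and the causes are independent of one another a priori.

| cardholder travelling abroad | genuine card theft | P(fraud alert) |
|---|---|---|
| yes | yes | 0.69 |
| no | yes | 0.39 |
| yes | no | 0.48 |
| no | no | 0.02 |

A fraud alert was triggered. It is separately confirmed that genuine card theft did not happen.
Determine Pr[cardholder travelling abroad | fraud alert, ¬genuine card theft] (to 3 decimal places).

Numerator (weight on configurations with cardholder travelling abroad): 0.48·0.305 = 0.146400
Normalizer over all consistent configurations: 0.02·0.695 + 0.48·0.305 = 0.160300
P(cardholder travelling abroad | fraud alert, ¬genuine card theft) = 0.146400/0.160300 ≈ 0.913

Pr[cardholder travelling abroad | fraud alert, ¬genuine card theft] ≈ 0.913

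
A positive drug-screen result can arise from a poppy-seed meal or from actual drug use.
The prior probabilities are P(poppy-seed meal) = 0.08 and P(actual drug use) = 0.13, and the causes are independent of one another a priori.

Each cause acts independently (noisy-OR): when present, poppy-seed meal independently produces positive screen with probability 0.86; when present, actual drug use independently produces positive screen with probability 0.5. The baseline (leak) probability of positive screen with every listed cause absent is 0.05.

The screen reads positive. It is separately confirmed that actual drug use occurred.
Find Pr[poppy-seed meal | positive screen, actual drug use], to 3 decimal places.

Under noisy-OR, P(positive screen | causes) = 1 − (1−0.05)·∏(1−qᵢ) over the active causes.
P(positive screen | actual drug use) = 0.525×0.92 + 0.9335×0.08 = 0.483000 + 0.074680 = 0.557680
The poppy-seed meal-present share is 0.9335×0.08 = 0.074680.
Hence the posterior is 0.074680/0.557680 ≈ 0.134.

Pr[poppy-seed meal | positive screen, actual drug use] ≈ 0.134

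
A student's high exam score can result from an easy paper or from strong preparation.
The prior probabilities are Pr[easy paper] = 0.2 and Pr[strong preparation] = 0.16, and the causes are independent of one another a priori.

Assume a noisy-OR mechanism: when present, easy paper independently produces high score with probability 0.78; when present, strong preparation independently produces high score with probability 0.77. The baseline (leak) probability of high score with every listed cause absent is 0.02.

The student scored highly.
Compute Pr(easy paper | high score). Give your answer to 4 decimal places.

Pr(easy paper | high score) ≈ 0.5903

Under noisy-OR, P(high score | causes) = 1 − (1−0.02)·∏(1−qᵢ) over the active causes.
Weight on easy paper=true, given the evidence: 0.131779 + 0.030413 = 0.162192
The normalizing constant is 0.02×0.8×0.84 + 0.7746×0.8×0.16 + 0.7844×0.2×0.84 + 0.950412×0.2×0.16 = 0.274781
Posterior = 0.162192 / 0.274781 ≈ 0.5903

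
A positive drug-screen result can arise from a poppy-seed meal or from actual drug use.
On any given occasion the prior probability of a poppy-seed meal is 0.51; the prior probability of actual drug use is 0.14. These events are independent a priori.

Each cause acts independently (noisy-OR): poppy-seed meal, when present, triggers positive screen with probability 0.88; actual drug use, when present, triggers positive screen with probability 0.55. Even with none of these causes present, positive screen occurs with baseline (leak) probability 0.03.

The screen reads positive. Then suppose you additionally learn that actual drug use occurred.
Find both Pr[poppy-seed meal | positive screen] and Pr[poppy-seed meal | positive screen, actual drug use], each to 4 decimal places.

Under noisy-OR, P(positive screen | causes) = 1 − (1−0.03)·∏(1−qᵢ) over the active causes.
For the numerator, keep only poppy-seed meal=true terms: 0.387547 + 0.067660 = 0.455207
Normalizer over all consistent configurations: 0.03·0.49·0.86 + 0.5635·0.49·0.14 + 0.8836·0.51·0.86 + 0.94762·0.51·0.14 = 0.506505
Posterior = 0.455207 / 0.506505 ≈ 0.8987

Now condition on the additional information:
Sum P(positive screen|·) weighted by the priors over both values of poppy-seed meal:
  P(positive screen | actual drug use) = 0.5635*0.49 + 0.94762*0.51
        = 0.276115 + 0.483286 = 0.759401
Configurations with poppy-seed meal contribute 0.483286, so
  P(poppy-seed meal | positive screen, actual drug use) = 0.483286 / 0.759401 ≈ 0.6364
This is intercausal reasoning (explaining away): once actual drug use accounts for the positive screen, poppy-seed meal becomes less likely.

Pr[poppy-seed meal | positive screen] ≈ 0.8987; Pr[poppy-seed meal | positive screen, actual drug use] ≈ 0.6364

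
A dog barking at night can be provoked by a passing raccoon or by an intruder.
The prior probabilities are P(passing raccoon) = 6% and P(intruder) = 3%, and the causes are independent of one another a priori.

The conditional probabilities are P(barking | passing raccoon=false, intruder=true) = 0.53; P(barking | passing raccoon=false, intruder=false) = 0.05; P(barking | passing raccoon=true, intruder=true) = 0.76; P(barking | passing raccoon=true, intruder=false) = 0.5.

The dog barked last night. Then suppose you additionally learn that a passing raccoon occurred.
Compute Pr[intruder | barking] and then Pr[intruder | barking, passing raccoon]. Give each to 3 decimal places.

P(barking) = 0.05*0.94*0.97 + 0.53*0.94*0.03 + 0.5*0.06*0.97 + 0.76*0.06*0.03 = 0.045590 + 0.014946 + 0.029100 + 0.001368 = 0.091004
Of this, 0.016314 comes from 0.014946 + 0.001368 (the intruder=true cases).
P(intruder | barking) = 0.016314 / 0.091004 ≈ 0.179

Now also conditioning on passing raccoon=true:
P(barking | passing raccoon) = 0.5×0.97 + 0.76×0.03 = 0.485000 + 0.022800 = 0.507800
The intruder-present share is 0.76×0.03 = 0.022800.
P(intruder | barking, passing raccoon) = 0.022800 / 0.507800 ≈ 0.045

Pr[intruder | barking] ≈ 0.179; Pr[intruder | barking, passing raccoon] ≈ 0.045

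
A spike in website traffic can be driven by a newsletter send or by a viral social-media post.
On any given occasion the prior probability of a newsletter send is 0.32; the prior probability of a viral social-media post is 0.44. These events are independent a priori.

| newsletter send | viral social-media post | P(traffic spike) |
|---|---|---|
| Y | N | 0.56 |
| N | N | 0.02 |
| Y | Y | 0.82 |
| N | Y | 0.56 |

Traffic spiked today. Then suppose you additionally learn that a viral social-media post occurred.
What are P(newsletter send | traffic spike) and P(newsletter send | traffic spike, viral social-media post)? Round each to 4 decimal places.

For the numerator, keep only newsletter send=true terms: 0.100352 + 0.115456 = 0.215808
Denominator P(traffic spike): 0.02*0.68*0.56 + 0.56*0.68*0.44 + 0.56*0.32*0.56 + 0.82*0.32*0.44 = 0.390976
Posterior = 0.215808 / 0.390976 ≈ 0.5520

With the extra evidence:
Enumerate both values of newsletter send and weight by the priors:
  P(traffic spike | viral social-media post) = 0.56·0.68 + 0.82·0.32
        = 0.380800 + 0.262400 = 0.643200
The terms with newsletter send present sum to 0.262400, so
  P(newsletter send | traffic spike, viral social-media post) = 0.262400 / 0.643200 ≈ 0.4080
Conditioning on viral social-media post lowers the posterior on newsletter send: the classic explaining-away effect in a common-effect structure.

P(newsletter send | traffic spike) ≈ 0.5520; P(newsletter send | traffic spike, viral social-media post) ≈ 0.4080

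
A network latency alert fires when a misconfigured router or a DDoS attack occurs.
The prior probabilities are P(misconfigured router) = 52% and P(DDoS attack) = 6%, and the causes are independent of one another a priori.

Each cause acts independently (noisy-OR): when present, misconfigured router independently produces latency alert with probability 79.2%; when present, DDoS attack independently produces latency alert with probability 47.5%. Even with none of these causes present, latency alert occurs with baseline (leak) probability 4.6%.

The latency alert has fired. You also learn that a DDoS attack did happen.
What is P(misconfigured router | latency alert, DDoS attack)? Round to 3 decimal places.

Under noisy-OR, P(latency alert | causes) = 1 − (1−0.046)·∏(1−qᵢ) over the active causes.
Numerator (weight on configurations with misconfigured router): 0.895823*0.52 = 0.465828
The normalizing constant is 0.49915*0.48 + 0.895823*0.52 = 0.705420
P(misconfigured router | latency alert, DDoS attack) = 0.465828/0.705420 ≈ 0.660

P(misconfigured router | latency alert, DDoS attack) ≈ 0.660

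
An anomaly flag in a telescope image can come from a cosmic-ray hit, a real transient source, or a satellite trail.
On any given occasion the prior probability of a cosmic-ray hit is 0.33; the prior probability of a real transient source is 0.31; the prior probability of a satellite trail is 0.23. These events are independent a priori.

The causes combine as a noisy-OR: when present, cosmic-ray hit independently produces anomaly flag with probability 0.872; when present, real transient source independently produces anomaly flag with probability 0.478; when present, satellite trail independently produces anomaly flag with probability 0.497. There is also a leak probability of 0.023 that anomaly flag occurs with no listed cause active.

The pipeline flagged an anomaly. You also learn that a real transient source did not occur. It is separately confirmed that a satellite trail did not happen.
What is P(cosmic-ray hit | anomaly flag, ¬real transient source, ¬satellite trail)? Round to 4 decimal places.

P(cosmic-ray hit | anomaly flag, ¬real transient source, ¬satellite trail) ≈ 0.9493

Under noisy-OR, P(anomaly flag | causes) = 1 − (1−0.023)·∏(1−qᵢ) over the active causes.
Sum P(anomaly flag|·) weighted by the priors over both values of cosmic-ray hit:
  P(anomaly flag | ¬real transient source, ¬satellite trail) = 0.023*0.67 + 0.874944*0.33
        = 0.015410 + 0.288732 = 0.304142
Configurations with cosmic-ray hit contribute 0.288732, so
  P(cosmic-ray hit | anomaly flag, ¬real transient source, ¬satellite trail) = 0.288732 / 0.304142 ≈ 0.9493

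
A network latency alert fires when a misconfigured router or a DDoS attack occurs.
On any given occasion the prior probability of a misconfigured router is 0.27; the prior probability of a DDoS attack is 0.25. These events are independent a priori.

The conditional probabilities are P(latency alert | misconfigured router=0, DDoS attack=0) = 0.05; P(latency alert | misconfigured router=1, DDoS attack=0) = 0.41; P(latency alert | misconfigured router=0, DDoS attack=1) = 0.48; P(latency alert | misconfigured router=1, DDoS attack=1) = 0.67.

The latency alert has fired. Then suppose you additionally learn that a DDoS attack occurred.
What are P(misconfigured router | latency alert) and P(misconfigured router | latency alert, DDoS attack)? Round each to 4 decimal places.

P(misconfigured router | latency alert) ≈ 0.5273; P(misconfigured router | latency alert, DDoS attack) ≈ 0.3405

P(latency alert) = 0.05×0.73×0.75 + 0.48×0.73×0.25 + 0.41×0.27×0.75 + 0.67×0.27×0.25 = 0.027375 + 0.087600 + 0.083025 + 0.045225 = 0.243225
Restricting to configurations with misconfigured router present: 0.083025 + 0.045225 = 0.128250.
Hence the posterior is 0.128250/0.243225 ≈ 0.5273.

With the extra evidence:
For the numerator, keep only misconfigured router=true terms: 0.67*0.27 = 0.180900
Normalizer over all consistent configurations: 0.48*0.73 + 0.67*0.27 = 0.531300
Posterior = 0.180900 / 0.531300 ≈ 0.3405
The drop from 0.5273 to 0.3405 is the explaining-away (discounting) effect.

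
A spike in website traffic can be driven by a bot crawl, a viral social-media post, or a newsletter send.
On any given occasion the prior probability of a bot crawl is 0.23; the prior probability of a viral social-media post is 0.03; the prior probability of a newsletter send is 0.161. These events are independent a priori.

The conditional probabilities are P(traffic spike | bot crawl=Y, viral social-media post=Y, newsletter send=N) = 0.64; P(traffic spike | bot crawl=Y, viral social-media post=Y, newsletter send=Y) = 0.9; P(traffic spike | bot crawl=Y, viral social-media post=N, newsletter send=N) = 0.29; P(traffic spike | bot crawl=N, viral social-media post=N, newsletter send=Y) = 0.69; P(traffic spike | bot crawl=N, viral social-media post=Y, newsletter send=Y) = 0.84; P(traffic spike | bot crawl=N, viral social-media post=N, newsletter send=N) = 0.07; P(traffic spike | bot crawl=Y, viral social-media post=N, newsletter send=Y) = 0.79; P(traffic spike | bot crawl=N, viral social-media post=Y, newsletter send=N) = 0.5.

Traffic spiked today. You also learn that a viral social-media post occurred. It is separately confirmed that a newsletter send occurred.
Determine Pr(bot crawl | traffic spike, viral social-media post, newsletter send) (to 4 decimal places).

Pr(bot crawl | traffic spike, viral social-media post, newsletter send) ≈ 0.2424

Numerator (weight on configurations with bot crawl): 0.9*0.23 = 0.207000
The normalizing constant is 0.84*0.77 + 0.9*0.23 = 0.853800
P(bot crawl | traffic spike, viral social-media post, newsletter send) = 0.207000/0.853800 ≈ 0.2424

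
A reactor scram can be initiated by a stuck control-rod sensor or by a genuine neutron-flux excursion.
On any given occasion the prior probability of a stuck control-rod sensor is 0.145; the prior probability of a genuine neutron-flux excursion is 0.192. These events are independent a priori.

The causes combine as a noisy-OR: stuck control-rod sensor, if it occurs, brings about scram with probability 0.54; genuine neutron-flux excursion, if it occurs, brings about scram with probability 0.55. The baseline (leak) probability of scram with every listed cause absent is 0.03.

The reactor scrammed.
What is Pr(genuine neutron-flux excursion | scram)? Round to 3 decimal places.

Under noisy-OR, P(scram | causes) = 1 − (1−0.03)·∏(1−qᵢ) over the active causes.
P(scram) = 0.03·0.855·0.808 + 0.5635·0.855·0.192 + 0.5538·0.145·0.808 + 0.79921·0.145·0.192 = 0.020725 + 0.092504 + 0.064883 + 0.022250 = 0.200362
The genuine neutron-flux excursion-present share is 0.092504 + 0.022250 = 0.114754.
Hence the posterior is 0.114754/0.200362 ≈ 0.573.

Pr(genuine neutron-flux excursion | scram) ≈ 0.573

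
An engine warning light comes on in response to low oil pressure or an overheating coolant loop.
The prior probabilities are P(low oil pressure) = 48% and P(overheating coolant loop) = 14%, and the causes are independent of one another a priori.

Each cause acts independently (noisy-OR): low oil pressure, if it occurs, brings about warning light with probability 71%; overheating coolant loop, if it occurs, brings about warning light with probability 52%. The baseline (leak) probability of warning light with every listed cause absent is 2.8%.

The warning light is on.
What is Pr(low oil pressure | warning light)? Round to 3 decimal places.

Under noisy-OR, P(warning light | causes) = 1 − (1−0.028)·∏(1−qᵢ) over the active causes.
P(warning light) = 0.028*0.52*0.86 + 0.53344*0.52*0.14 + 0.71812*0.48*0.86 + 0.864698*0.48*0.14 = 0.012522 + 0.038834 + 0.296440 + 0.058108 = 0.405904
Of this, 0.354548 comes from 0.296440 + 0.058108 (the low oil pressure=true cases).
P(low oil pressure | warning light) = 0.354548 / 0.405904 ≈ 0.873

Pr(low oil pressure | warning light) ≈ 0.873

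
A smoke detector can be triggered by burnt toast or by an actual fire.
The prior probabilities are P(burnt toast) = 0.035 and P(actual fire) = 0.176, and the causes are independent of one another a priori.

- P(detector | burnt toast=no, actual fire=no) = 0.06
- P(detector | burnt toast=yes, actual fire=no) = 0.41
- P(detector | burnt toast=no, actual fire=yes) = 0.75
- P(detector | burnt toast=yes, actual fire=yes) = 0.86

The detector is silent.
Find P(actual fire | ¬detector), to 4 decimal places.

P(¬detector) = 0.94×0.965×0.824 + 0.25×0.965×0.176 + 0.59×0.035×0.824 + 0.14×0.035×0.176 = 0.747450 + 0.042460 + 0.017016 + 0.000862 = 0.807788
Restricting to configurations with actual fire present: 0.042460 + 0.000862 = 0.043322.
Hence the posterior is 0.043322/0.807788 ≈ 0.0536.

P(actual fire | ¬detector) ≈ 0.0536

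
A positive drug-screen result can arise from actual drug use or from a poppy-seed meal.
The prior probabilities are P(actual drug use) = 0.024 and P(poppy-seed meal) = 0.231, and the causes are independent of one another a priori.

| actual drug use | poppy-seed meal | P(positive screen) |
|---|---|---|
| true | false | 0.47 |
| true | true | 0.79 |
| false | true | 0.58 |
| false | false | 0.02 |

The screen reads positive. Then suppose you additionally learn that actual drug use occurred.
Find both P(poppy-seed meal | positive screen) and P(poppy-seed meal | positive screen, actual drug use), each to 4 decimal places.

P(poppy-seed meal | positive screen) ≈ 0.8509; P(poppy-seed meal | positive screen, actual drug use) ≈ 0.3355

P(positive screen) = 0.02×0.976×0.769 + 0.58×0.976×0.231 + 0.47×0.024×0.769 + 0.79×0.024×0.231 = 0.015011 + 0.130764 + 0.008674 + 0.004380 = 0.158829
The poppy-seed meal-present share is 0.130764 + 0.004380 = 0.135144.
So P(poppy-seed meal | positive screen) = 0.135144/0.158829 ≈ 0.8509.

Now also conditioning on actual drug use=true:
P(positive screen | actual drug use) = 0.47×0.769 + 0.79×0.231 = 0.361430 + 0.182490 = 0.543920
The poppy-seed meal-present share is 0.79×0.231 = 0.182490.
So P(poppy-seed meal | positive screen, actual drug use) = 0.182490/0.543920 ≈ 0.3355.
Conditioning on actual drug use lowers the posterior on poppy-seed meal: the classic explaining-away effect in a common-effect structure.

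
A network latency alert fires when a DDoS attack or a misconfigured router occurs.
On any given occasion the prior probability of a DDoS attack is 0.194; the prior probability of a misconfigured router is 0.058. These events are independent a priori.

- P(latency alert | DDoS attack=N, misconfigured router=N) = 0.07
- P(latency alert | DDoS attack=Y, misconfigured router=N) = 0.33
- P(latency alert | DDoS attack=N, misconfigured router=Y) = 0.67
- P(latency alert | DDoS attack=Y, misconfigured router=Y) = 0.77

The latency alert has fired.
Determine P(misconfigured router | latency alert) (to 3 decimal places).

P(misconfigured router | latency alert) ≈ 0.261

Weight on misconfigured router=true, given the evidence: 0.031321 + 0.008664 = 0.039985
Denominator P(latency alert): 0.07×0.806×0.942 + 0.67×0.806×0.058 + 0.33×0.194×0.942 + 0.77×0.194×0.058 = 0.153440
P(misconfigured router | latency alert) = 0.039985/0.153440 ≈ 0.261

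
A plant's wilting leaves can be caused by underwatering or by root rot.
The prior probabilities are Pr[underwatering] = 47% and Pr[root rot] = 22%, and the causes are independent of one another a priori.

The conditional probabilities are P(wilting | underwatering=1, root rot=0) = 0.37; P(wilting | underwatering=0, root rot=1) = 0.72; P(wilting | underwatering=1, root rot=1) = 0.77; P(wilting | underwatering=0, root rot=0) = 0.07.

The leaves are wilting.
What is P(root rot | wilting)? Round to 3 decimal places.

Weight on root rot=true, given the evidence: 0.083952 + 0.079618 = 0.163570
The normalizing constant is 0.07*0.53*0.78 + 0.72*0.53*0.22 + 0.37*0.47*0.78 + 0.77*0.47*0.22 = 0.328150
P(root rot | wilting) = 0.163570/0.328150 ≈ 0.498

P(root rot | wilting) ≈ 0.498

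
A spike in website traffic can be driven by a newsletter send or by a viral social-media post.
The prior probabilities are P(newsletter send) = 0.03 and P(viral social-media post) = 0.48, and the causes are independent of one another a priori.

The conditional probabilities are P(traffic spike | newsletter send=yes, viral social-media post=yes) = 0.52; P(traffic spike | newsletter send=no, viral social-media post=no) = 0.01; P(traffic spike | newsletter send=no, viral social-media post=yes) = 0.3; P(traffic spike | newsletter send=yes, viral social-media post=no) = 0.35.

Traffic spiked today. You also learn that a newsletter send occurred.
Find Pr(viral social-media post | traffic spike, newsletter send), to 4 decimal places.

P(traffic spike | newsletter send) = 0.35×0.52 + 0.52×0.48 = 0.182000 + 0.249600 = 0.431600
Of this, 0.249600 comes from 0.52×0.48 (the viral social-media post=true cases).
P(viral social-media post | traffic spike, newsletter send) = 0.249600 / 0.431600 ≈ 0.5783

Pr(viral social-media post | traffic spike, newsletter send) ≈ 0.5783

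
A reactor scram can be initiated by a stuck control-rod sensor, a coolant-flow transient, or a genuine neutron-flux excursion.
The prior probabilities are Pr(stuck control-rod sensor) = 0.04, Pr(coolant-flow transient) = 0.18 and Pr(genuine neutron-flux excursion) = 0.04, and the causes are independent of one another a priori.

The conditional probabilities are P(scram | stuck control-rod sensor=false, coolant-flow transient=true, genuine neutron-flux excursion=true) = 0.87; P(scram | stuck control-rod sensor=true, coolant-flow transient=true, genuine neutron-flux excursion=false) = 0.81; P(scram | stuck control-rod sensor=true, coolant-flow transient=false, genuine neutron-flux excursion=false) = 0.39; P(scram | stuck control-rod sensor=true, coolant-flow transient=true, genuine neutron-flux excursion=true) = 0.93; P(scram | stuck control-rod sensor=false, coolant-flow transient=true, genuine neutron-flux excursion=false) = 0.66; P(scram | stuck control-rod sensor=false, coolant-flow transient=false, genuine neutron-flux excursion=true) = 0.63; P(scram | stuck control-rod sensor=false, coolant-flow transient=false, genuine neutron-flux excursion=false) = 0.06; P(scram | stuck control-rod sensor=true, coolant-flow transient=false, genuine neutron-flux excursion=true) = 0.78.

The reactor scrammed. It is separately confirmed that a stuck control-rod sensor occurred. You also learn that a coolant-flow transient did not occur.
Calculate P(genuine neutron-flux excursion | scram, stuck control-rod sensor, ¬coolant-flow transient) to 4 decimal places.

Numerator (weight on configurations with genuine neutron-flux excursion): 0.78·0.04 = 0.031200
Denominator P(scram | stuck control-rod sensor, ¬coolant-flow transient): 0.39·0.96 + 0.78·0.04 = 0.405600
Posterior = 0.031200 / 0.405600 ≈ 0.0769

P(genuine neutron-flux excursion | scram, stuck control-rod sensor, ¬coolant-flow transient) ≈ 0.0769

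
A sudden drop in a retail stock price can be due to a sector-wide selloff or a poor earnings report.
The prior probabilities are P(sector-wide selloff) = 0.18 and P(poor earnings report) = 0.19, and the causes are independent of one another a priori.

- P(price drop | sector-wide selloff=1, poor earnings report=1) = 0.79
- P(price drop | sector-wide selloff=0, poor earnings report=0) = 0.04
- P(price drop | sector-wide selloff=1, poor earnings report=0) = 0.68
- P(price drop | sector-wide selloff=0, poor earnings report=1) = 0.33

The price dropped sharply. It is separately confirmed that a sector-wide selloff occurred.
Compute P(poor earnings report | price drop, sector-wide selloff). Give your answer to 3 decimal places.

Enumerate both values of poor earnings report and weight by the priors:
  P(price drop | sector-wide selloff) = 0.68·0.81 + 0.79·0.19
        = 0.550800 + 0.150100 = 0.700900
Keeping only the poor earnings report-present terms gives 0.150100, so
  P(poor earnings report | price drop, sector-wide selloff) = 0.150100 / 0.700900 ≈ 0.214

P(poor earnings report | price drop, sector-wide selloff) ≈ 0.214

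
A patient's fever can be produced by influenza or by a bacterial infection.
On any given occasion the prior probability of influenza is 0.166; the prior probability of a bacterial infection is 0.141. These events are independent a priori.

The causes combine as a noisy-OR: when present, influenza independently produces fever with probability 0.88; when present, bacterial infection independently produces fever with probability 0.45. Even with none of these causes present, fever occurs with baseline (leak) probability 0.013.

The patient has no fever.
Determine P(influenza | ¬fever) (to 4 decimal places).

Under noisy-OR, P(fever | causes) = 1 − (1−0.013)·∏(1−qᵢ) over the active causes.
Sum P(¬fever|·) weighted by the priors over the 4 (influenza, bacterial infection) configurations:
  P(¬fever) = 0.987·0.834·0.859 + 0.54285·0.834·0.141 + 0.11844·0.166·0.859 + 0.065142·0.166·0.141
        = 0.707093 + 0.063836 + 0.016889 + 0.001525 = 0.789343
Keeping only the influenza-present terms gives 0.018414, so
  P(influenza | ¬fever) = 0.018414 / 0.789343 ≈ 0.0233

P(influenza | ¬fever) ≈ 0.0233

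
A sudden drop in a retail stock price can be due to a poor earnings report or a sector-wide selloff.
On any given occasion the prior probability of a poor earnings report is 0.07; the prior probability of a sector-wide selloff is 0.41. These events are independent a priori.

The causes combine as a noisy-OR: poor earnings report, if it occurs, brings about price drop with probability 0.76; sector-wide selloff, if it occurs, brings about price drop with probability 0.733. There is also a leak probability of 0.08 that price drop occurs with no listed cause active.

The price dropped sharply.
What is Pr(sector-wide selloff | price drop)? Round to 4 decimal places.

Under noisy-OR, P(price drop | causes) = 1 − (1−0.08)·∏(1−qᵢ) over the active causes.
For the numerator, keep only sector-wide selloff=true terms: 0.287637 + 0.027008 = 0.314645
Denominator P(price drop): 0.08×0.93×0.59 + 0.75436×0.93×0.41 + 0.7792×0.07×0.59 + 0.941046×0.07×0.41 = 0.390722
P(sector-wide selloff | price drop) = 0.314645/0.390722 ≈ 0.8053

Pr(sector-wide selloff | price drop) ≈ 0.8053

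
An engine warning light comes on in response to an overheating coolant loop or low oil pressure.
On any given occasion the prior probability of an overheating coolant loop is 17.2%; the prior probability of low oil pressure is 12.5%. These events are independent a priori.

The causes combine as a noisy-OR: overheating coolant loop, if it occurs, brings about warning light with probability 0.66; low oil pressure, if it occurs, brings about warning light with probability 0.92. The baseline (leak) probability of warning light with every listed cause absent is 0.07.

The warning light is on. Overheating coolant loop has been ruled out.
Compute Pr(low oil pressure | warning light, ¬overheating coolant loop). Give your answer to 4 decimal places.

Under noisy-OR, P(warning light | causes) = 1 − (1−0.07)·∏(1−qᵢ) over the active causes.
P(warning light | ¬overheating coolant loop) = 0.07·0.875 + 0.9256·0.125 = 0.061250 + 0.115700 = 0.176950
Of this, 0.115700 comes from 0.9256·0.125 (the low oil pressure=true cases).
Hence the posterior is 0.115700/0.176950 ≈ 0.6539.

Pr(low oil pressure | warning light, ¬overheating coolant loop) ≈ 0.6539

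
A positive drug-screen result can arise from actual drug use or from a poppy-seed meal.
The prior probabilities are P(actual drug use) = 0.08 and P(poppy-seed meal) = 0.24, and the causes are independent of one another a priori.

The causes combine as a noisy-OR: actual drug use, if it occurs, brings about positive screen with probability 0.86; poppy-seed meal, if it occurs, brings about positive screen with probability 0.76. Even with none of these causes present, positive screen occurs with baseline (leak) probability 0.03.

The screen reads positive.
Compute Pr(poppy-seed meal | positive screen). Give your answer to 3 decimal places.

Under noisy-OR, P(positive screen | causes) = 1 − (1−0.03)·∏(1−qᵢ) over the active causes.
P(positive screen) = 0.03·0.92·0.76 + 0.7672·0.92·0.24 + 0.8642·0.08·0.76 + 0.967408·0.08·0.24 = 0.020976 + 0.169398 + 0.052543 + 0.018574 = 0.261491
Of this, 0.187972 comes from 0.169398 + 0.018574 (the poppy-seed meal=true cases).
So P(poppy-seed meal | positive screen) = 0.187972/0.261491 ≈ 0.719.

Pr(poppy-seed meal | positive screen) ≈ 0.719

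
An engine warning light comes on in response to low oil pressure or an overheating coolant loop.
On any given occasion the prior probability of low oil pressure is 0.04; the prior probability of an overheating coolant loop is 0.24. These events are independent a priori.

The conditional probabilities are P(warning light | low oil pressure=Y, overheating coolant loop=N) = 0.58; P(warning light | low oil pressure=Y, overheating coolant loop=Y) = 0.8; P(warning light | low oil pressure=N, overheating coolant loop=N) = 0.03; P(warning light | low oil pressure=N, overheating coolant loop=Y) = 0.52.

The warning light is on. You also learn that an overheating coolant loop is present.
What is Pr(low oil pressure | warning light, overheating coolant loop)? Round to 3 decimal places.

Pr(low oil pressure | warning light, overheating coolant loop) ≈ 0.060

P(warning light | overheating coolant loop) = 0.52·0.96 + 0.8·0.04 = 0.499200 + 0.032000 = 0.531200
The low oil pressure-present share is 0.8·0.04 = 0.032000.
P(low oil pressure | warning light, overheating coolant loop) = 0.032000 / 0.531200 ≈ 0.060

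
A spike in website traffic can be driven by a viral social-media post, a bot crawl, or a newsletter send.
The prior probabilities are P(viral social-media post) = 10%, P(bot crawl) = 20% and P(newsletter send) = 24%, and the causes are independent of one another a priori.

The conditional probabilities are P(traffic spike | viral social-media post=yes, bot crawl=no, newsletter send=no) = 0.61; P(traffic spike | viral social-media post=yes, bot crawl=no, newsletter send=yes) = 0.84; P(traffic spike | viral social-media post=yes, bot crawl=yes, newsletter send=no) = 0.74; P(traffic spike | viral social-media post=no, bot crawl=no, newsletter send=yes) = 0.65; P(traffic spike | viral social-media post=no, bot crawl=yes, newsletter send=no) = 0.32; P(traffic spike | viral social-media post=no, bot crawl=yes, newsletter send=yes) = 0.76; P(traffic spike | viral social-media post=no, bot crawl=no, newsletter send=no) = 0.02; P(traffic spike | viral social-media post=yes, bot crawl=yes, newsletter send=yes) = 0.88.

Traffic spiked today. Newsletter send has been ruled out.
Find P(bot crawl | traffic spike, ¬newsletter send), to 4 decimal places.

P(bot crawl | traffic spike, ¬newsletter send) ≈ 0.5339

P(traffic spike | ¬newsletter send) = 0.02×0.9×0.8 + 0.32×0.9×0.2 + 0.61×0.1×0.8 + 0.74×0.1×0.2 = 0.014400 + 0.057600 + 0.048800 + 0.014800 = 0.135600
Restricting to configurations with bot crawl present: 0.057600 + 0.014800 = 0.072400.
Hence the posterior is 0.072400/0.135600 ≈ 0.5339.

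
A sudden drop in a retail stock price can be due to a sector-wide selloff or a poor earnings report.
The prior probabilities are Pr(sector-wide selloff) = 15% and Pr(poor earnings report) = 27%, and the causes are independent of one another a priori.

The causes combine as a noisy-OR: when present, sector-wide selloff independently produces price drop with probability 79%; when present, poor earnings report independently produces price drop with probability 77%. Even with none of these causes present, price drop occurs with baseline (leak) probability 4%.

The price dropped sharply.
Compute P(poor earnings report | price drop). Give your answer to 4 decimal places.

P(poor earnings report | price drop) ≈ 0.6595

Under noisy-OR, P(price drop | causes) = 1 − (1−0.04)·∏(1−qᵢ) over the active causes.
Enumerate the 4 (sector-wide selloff, poor earnings report) configurations and weight by the priors:
  P(price drop) = 0.04*0.85*0.73 + 0.7792*0.85*0.27 + 0.7984*0.15*0.73 + 0.953632*0.15*0.27
        = 0.024820 + 0.178826 + 0.087425 + 0.038622 = 0.329693
Configurations with poor earnings report contribute 0.217448, so
  P(poor earnings report | price drop) = 0.217448 / 0.329693 ≈ 0.6595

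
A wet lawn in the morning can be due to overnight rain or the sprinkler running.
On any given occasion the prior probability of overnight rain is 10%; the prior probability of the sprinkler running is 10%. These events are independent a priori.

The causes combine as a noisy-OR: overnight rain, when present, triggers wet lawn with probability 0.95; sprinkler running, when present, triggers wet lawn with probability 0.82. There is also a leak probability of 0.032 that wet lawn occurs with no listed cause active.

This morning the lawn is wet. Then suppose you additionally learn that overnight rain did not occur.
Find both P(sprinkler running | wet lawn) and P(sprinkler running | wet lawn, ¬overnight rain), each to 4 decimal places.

P(sprinkler running | wet lawn) ≈ 0.4302; P(sprinkler running | wet lawn, ¬overnight rain) ≈ 0.7414

Under noisy-OR, P(wet lawn | causes) = 1 − (1−0.032)·∏(1−qᵢ) over the active causes.
Sum P(wet lawn|·) weighted by the priors over the 4 (overnight rain, sprinkler running) configurations:
  P(wet lawn) = 0.032·0.9·0.9 + 0.82576·0.9·0.1 + 0.9516·0.1·0.9 + 0.991288·0.1·0.1
        = 0.025920 + 0.074318 + 0.085644 + 0.009913 = 0.195795
Configurations with sprinkler running contribute 0.084231, so
  P(sprinkler running | wet lawn) = 0.084231 / 0.195795 ≈ 0.4302

Now also conditioning on overnight rain≠true:
P(wet lawn | ¬overnight rain) = 0.032·0.9 + 0.82576·0.1 = 0.028800 + 0.082576 = 0.111376
The sprinkler running-present share is 0.82576·0.1 = 0.082576.
So P(sprinkler running | wet lawn, ¬overnight rain) = 0.082576/0.111376 ≈ 0.7414.
With overnight rain excluded, sprinkler running must carry more of the explanatory weight for the wet lawn.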